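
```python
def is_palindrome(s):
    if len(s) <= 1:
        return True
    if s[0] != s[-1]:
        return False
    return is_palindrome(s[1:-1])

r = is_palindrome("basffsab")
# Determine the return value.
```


is_palindrome("basffsab")
"basffsab": s[0]='b' == s[-1]='b' -> is_palindrome("asffsa")
"asffsa": s[0]='a' == s[-1]='a' -> is_palindrome("sffs")
"sffs": s[0]='s' == s[-1]='s' -> is_palindrome("ff")
"ff": s[0]='f' == s[-1]='f' -> is_palindrome("")
"": len <= 1 -> True
= True


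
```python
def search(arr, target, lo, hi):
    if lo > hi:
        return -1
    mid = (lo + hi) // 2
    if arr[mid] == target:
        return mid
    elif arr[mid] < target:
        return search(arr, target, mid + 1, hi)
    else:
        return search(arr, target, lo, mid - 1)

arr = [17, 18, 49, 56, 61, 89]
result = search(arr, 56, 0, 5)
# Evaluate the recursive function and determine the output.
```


search(arr, 56, 0, 5)
lo=0, hi=5, mid=2, arr[mid]=49
49 < 56, search right half
lo=3, hi=5, mid=4, arr[mid]=61
61 > 56, search left half
lo=3, hi=3, mid=3, arr[mid]=56
arr[3] == 56, found at index 3
= 3


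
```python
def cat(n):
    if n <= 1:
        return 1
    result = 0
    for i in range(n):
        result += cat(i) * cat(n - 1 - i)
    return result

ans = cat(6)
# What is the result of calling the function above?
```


cat(6)
= sum of cat(i) * cat(6-1-i) for i in 0..5
First compute sub-values bottom-up:
  cat(0) = 1, cat(1) = 1
  cat(2) = 1*1 + 1*1 = 2
  cat(3) = 1*2 + 1*1 + 2*1 = 5
  cat(4) = 1*5 + 1*2 + 2*1 + 5*1 = 14
  cat(5) = 1*14 + 1*5 + 2*2 + 5*1 + 14*1 = 42
Now cat(6):
  cat(0)*cat(5) = 1*42 = 42
  cat(1)*cat(4) = 1*14 = 14
  cat(2)*cat(3) = 2*5 = 10
  cat(3)*cat(2) = 5*2 = 10
  cat(4)*cat(1) = 14*1 = 14
  cat(5)*cat(0) = 42*1 = 42
= 42 + 14 + 10 + 10 + 14 + 42
= 132


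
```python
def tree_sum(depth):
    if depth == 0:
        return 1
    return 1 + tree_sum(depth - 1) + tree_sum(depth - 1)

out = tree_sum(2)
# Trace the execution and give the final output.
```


tree_sum(2)
= 1 + tree_sum(1) + tree_sum(1)
= 1 + 2 * tree_sum(1)
tree_sum(k) = 2^(k+1) - 1
tree_sum(0) = 1
tree_sum(1) = 3
tree_sum(2) = 7
tree_sum(2) = 2^3 - 1 = 7


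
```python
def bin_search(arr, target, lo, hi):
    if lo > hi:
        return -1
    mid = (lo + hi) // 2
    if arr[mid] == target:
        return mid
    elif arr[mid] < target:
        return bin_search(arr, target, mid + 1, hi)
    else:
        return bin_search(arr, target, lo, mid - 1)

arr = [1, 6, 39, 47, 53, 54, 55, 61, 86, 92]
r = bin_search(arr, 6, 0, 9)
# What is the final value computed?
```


bin_search(arr, 6, 0, 9)
lo=0, hi=9, mid=4, arr[mid]=53
53 > 6, search left half
lo=0, hi=3, mid=1, arr[mid]=6
arr[1] == 6, found at index 1
= 1


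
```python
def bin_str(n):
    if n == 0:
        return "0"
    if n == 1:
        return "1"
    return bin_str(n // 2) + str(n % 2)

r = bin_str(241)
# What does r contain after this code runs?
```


bin_str(241)
= bin_str(120) + "1"
= bin_str(60) + "0" + "1"
= bin_str(30) + "0" + "0" + "1"
= bin_str(15) + "0" + "0" + "0" + "1"
= bin_str(7) + "1" + "0" + "0" + "0" + "1"
= bin_str(3) + "1" + "1" + "0" + "0" + "0" + "1"
= bin_str(1) + "1" + "1" + "1" + "0" + "0" + "0" + "1"
= "1" + "1" + "1" + "1" + "0" + "0" + "0" + "1"
= "11110001"


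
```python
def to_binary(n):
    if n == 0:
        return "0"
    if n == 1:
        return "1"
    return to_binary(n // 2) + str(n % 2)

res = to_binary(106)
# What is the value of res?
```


to_binary(106)
= to_binary(53) + "0"
= to_binary(26) + "1" + "0"
= to_binary(13) + "0" + "1" + "0"
= to_binary(6) + "1" + "0" + "1" + "0"
= to_binary(3) + "0" + "1" + "0" + "1" + "0"
= to_binary(1) + "1" + "0" + "1" + "0" + "1" + "0"
= "1" + "1" + "0" + "1" + "0" + "1" + "0"
= "1101010"


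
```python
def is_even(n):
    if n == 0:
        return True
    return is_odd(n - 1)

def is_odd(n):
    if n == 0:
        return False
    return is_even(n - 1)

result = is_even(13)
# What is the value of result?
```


is_even(13)
= is_odd(12)
= is_even(11)
= is_odd(10)
= is_even(9)
= is_odd(8)
= is_even(7)
= is_odd(6)
= is_even(5)
= is_odd(4)
= is_even(3)
= is_odd(2)
= is_even(1)
= is_odd(0)
n == 0: return False
= False


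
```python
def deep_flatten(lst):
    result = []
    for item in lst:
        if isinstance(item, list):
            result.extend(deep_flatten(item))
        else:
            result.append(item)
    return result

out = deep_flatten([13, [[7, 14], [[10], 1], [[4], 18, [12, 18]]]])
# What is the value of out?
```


deep_flatten([13, [[7, 14], [[10], 1], [[4], 18, [12, 18]]]])
Processing each element:
  13 is not a list -> append 13
  [[7, 14], [[10], 1], [[4], 18, [12, 18]]] is a list -> deep_flatten recursively -> [7, 14, 10, 1, 4, 18, 12, 18]
= [13, 7, 14, 10, 1, 4, 18, 12, 18]


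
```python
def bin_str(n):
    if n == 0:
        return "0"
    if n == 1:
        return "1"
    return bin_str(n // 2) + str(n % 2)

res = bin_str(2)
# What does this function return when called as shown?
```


bin_str(2)
= bin_str(1) + "0"
= "1" + "0"
= "10"


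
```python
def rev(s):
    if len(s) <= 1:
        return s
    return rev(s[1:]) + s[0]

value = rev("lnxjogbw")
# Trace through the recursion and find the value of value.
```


rev("lnxjogbw")
= rev("nxjogbw") + "l"
= rev("xjogbw") + "n" + "l"
= rev("jogbw") + "x" + "n" + "l"
= rev("ogbw") + "j" + "x" + "n" + "l"
= rev("gbw") + "o" + "j" + "x" + "n" + "l"
= rev("bw") + "g" + "o" + "j" + "x" + "n" + "l"
= rev("w") + "b" + "g" + "o" + "j" + "x" + "n" + "l"
= "w" + "b" + "g" + "o" + "j" + "x" + "n" + "l"
= "wbgojxnl"


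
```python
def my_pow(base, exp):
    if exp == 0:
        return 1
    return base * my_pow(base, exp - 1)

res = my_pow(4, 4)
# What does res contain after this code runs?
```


my_pow(4, 4)
= 4 * my_pow(4, 3)
= 4 * 4 * my_pow(4, 2)
= 4 * 4 * 4 * my_pow(4, 1)
= 4 * 4 * 4 * 4 * my_pow(4, 0)
= 4 * 4 * 4 * 4 * 1
= 256


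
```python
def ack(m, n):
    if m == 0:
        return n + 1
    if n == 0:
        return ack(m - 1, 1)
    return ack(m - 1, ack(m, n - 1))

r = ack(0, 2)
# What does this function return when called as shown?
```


ack(0, 2)
m == 0: return 2 + 1 = 3
= 3


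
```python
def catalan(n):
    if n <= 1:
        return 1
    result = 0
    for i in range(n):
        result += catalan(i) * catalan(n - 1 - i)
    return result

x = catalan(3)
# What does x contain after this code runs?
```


catalan(3)
= sum of catalan(i) * catalan(3-1-i) for i in 0..2
First compute sub-values bottom-up:
  catalan(0) = 1, catalan(1) = 1
  catalan(2) = 1*1 + 1*1 = 2
Now catalan(3):
  catalan(0)*catalan(2) = 1*2 = 2
  catalan(1)*catalan(1) = 1*1 = 1
  catalan(2)*catalan(0) = 2*1 = 2
= 2 + 1 + 2
= 5


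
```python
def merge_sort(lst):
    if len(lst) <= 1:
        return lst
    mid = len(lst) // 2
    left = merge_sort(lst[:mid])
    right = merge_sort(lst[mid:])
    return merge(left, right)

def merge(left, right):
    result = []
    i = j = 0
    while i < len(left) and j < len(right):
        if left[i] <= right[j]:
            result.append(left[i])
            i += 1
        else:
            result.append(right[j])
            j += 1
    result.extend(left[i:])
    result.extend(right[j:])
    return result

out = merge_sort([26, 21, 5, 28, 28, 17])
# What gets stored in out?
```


merge_sort([26, 21, 5, 28, 28, 17])
Split into [26, 21, 5] and [28, 28, 17]
Left sorted: [5, 21, 26]
Right sorted: [17, 28, 28]
Merge [5, 21, 26] and [17, 28, 28]
= [5, 17, 21, 26, 28, 28]


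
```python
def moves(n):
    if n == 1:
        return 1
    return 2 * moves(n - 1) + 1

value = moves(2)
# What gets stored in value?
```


moves(2)
= 2 * moves(1) + 1
Now compute bottom-up:
moves(1) = 1
moves(2) = 2 * 1 + 1 = 3
= 3


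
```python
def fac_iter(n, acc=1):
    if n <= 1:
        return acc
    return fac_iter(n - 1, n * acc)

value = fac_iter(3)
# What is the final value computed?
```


fac_iter(3, 1)
= fac_iter(2, 3 * 1) = fac_iter(2, 3)
= fac_iter(1, 2 * 3) = fac_iter(1, 6)
n <= 1, return acc = 6


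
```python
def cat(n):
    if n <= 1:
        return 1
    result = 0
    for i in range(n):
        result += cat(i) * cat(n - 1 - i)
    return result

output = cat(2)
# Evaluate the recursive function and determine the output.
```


cat(2)
= sum of cat(i) * cat(2-1-i) for i in 0..1
  cat(0)*cat(1) = 1*1 = 1
  cat(1)*cat(0) = 1*1 = 1
= 1 + 1
= 2


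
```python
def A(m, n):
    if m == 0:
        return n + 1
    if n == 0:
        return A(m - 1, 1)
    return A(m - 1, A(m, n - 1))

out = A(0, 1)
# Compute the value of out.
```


A(0, 1)
m == 0: return 1 + 1 = 2
= 2


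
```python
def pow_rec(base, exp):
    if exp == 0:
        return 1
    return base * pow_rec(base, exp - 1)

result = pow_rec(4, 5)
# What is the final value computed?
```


pow_rec(4, 5)
= 4 * pow_rec(4, 4)
= 4 * 4 * pow_rec(4, 3)
= 4 * 4 * 4 * pow_rec(4, 2)
= 4 * 4 * 4 * 4 * pow_rec(4, 1)
= 4 * 4 * 4 * 4 * 4 * pow_rec(4, 0)
= 4 * 4 * 4 * 4 * 4 * 1
= 1024


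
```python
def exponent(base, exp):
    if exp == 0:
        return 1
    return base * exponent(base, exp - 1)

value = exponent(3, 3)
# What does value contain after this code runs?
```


exponent(3, 3)
= 3 * exponent(3, 2)
= 3 * 3 * exponent(3, 1)
= 3 * 3 * 3 * exponent(3, 0)
= 3 * 3 * 3 * 1
= 27


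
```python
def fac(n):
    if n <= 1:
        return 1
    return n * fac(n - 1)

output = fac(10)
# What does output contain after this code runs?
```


fac(10)
= 10 * fac(9)
= 10 * 9 * fac(8)
= 10 * 9 * 8 * fac(7)
= 10 * 9 * 8 * 7 * fac(6)
= 10 * 9 * 8 * 7 * 6 * fac(5)
= 10 * 9 * 8 * 7 * 6 * 5 * fac(4)
= 10 * 9 * 8 * 7 * 6 * 5 * 4 * fac(3)
= 10 * 9 * 8 * 7 * 6 * 5 * 4 * 3 * fac(2)
= 10 * 9 * 8 * 7 * 6 * 5 * 4 * 3 * 2 * fac(1)
= 10 * 9 * 8 * 7 * 6 * 5 * 4 * 3 * 2 * 1
= 3628800


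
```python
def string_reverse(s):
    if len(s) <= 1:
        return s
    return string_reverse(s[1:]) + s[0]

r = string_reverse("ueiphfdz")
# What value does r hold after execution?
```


string_reverse("ueiphfdz")
= string_reverse("eiphfdz") + "u"
= string_reverse("iphfdz") + "e" + "u"
= string_reverse("phfdz") + "i" + "e" + "u"
= string_reverse("hfdz") + "p" + "i" + "e" + "u"
= string_reverse("fdz") + "h" + "p" + "i" + "e" + "u"
= string_reverse("dz") + "f" + "h" + "p" + "i" + "e" + "u"
= string_reverse("z") + "d" + "f" + "h" + "p" + "i" + "e" + "u"
= "z" + "d" + "f" + "h" + "p" + "i" + "e" + "u"
= "zdfhpieu"


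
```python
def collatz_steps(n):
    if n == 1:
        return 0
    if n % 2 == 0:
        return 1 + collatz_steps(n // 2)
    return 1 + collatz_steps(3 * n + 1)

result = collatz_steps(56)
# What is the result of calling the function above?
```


collatz_steps(56)
56 is even -> collatz_steps(28)
28 is even -> collatz_steps(14)
14 is even -> collatz_steps(7)
7 is odd -> 3*7+1 = 22 -> collatz_steps(22)
22 is even -> collatz_steps(11)
11 is odd -> 3*11+1 = 34 -> collatz_steps(34)
34 is even -> collatz_steps(17)
17 is odd -> 3*17+1 = 52 -> collatz_steps(52)
52 is even -> collatz_steps(26)
26 is even -> collatz_steps(13)
13 is odd -> 3*13+1 = 40 -> collatz_steps(40)
40 is even -> collatz_steps(20)
20 is even -> collatz_steps(10)
10 is even -> collatz_steps(5)
5 is odd -> 3*5+1 = 16 -> collatz_steps(16)
16 is even -> collatz_steps(8)
8 is even -> collatz_steps(4)
4 is even -> collatz_steps(2)
2 is even -> collatz_steps(1)
Reached 1 after 19 steps
= 19


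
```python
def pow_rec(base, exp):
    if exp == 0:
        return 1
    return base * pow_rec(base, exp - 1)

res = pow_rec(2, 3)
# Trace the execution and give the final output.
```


pow_rec(2, 3)
= 2 * pow_rec(2, 2)
= 2 * 2 * pow_rec(2, 1)
= 2 * 2 * 2 * pow_rec(2, 0)
= 2 * 2 * 2 * 1
= 8


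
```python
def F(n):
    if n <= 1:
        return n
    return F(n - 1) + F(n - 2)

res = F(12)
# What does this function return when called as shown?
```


F(12)
= F(11) + F(10)
= (F(10) + F(9)) + F(10)
Computing bottom-up: F(0)=0, F(1)=1, F(2)=1, F(3)=2, F(4)=3, F(5)=5, F(6)=8, F(7)=13, F(8)=21, F(9)=34, F(10)=55, F(11)=89, F(12)=144
= 144


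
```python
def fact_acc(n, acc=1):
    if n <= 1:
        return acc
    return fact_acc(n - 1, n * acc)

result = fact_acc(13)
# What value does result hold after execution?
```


fact_acc(13, 1)
= fact_acc(12, 13 * 1) = fact_acc(12, 13)
= fact_acc(11, 12 * 13) = fact_acc(11, 156)
= fact_acc(10, 11 * 156) = fact_acc(10, 1716)
= fact_acc(9, 10 * 1716) = fact_acc(9, 17160)
= fact_acc(8, 9 * 17160) = fact_acc(8, 154440)
= fact_acc(7, 8 * 154440) = fact_acc(7, 1235520)
= fact_acc(6, 7 * 1235520) = fact_acc(6, 8648640)
= fact_acc(5, 6 * 8648640) = fact_acc(5, 51891840)
= fact_acc(4, 5 * 51891840) = fact_acc(4, 259459200)
= fact_acc(3, 4 * 259459200) = fact_acc(3, 1037836800)
= fact_acc(2, 3 * 1037836800) = fact_acc(2, 3113510400)
= fact_acc(1, 2 * 3113510400) = fact_acc(1, 6227020800)
n <= 1, return acc = 6227020800


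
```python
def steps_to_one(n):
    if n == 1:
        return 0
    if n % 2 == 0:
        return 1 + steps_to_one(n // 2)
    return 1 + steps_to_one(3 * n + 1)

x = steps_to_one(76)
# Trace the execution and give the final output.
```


steps_to_one(76)
76 is even -> steps_to_one(38)
38 is even -> steps_to_one(19)
19 is odd -> 3*19+1 = 58 -> steps_to_one(58)
58 is even -> steps_to_one(29)
29 is odd -> 3*29+1 = 88 -> steps_to_one(88)
88 is even -> steps_to_one(44)
44 is even -> steps_to_one(22)
22 is even -> steps_to_one(11)
11 is odd -> 3*11+1 = 34 -> steps_to_one(34)
34 is even -> steps_to_one(17)
17 is odd -> 3*17+1 = 52 -> steps_to_one(52)
52 is even -> steps_to_one(26)
26 is even -> steps_to_one(13)
13 is odd -> 3*13+1 = 40 -> steps_to_one(40)
40 is even -> steps_to_one(20)
20 is even -> steps_to_one(10)
10 is even -> steps_to_one(5)
5 is odd -> 3*5+1 = 16 -> steps_to_one(16)
16 is even -> steps_to_one(8)
8 is even -> steps_to_one(4)
4 is even -> steps_to_one(2)
2 is even -> steps_to_one(1)
Reached 1 after 22 steps
= 22


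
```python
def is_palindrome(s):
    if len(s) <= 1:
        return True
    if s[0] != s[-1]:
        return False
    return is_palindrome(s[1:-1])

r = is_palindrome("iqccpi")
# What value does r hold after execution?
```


is_palindrome("iqccpi")
"iqccpi": s[0]='i' == s[-1]='i' -> is_palindrome("qccp")
"qccp": s[0]='q' != s[-1]='p' -> False
= False


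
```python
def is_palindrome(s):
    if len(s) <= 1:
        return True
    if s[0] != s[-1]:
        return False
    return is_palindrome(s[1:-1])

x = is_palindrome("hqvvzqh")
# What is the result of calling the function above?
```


is_palindrome("hqvvzqh")
"hqvvzqh": s[0]='h' == s[-1]='h' -> is_palindrome("qvvzq")
"qvvzq": s[0]='q' == s[-1]='q' -> is_palindrome("vvz")
"vvz": s[0]='v' != s[-1]='z' -> False
= False


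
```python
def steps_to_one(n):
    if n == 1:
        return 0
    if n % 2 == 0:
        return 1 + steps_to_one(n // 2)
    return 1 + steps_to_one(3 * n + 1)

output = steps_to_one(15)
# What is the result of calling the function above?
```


steps_to_one(15)
15 is odd -> 3*15+1 = 46 -> steps_to_one(46)
46 is even -> steps_to_one(23)
23 is odd -> 3*23+1 = 70 -> steps_to_one(70)
70 is even -> steps_to_one(35)
35 is odd -> 3*35+1 = 106 -> steps_to_one(106)
106 is even -> steps_to_one(53)
53 is odd -> 3*53+1 = 160 -> steps_to_one(160)
160 is even -> steps_to_one(80)
80 is even -> steps_to_one(40)
40 is even -> steps_to_one(20)
20 is even -> steps_to_one(10)
10 is even -> steps_to_one(5)
5 is odd -> 3*5+1 = 16 -> steps_to_one(16)
16 is even -> steps_to_one(8)
8 is even -> steps_to_one(4)
4 is even -> steps_to_one(2)
2 is even -> steps_to_one(1)
Reached 1 after 17 steps
= 17


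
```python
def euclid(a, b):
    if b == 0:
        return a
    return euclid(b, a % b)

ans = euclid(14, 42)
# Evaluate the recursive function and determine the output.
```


euclid(14, 42)
= euclid(42, 14 % 42) = euclid(42, 14)
= euclid(14, 42 % 14) = euclid(14, 0)
b == 0, return a = 14


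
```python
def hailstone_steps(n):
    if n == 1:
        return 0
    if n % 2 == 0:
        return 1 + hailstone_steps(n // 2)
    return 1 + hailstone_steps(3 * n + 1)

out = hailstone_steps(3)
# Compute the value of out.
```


hailstone_steps(3)
3 is odd -> 3*3+1 = 10 -> hailstone_steps(10)
10 is even -> hailstone_steps(5)
5 is odd -> 3*5+1 = 16 -> hailstone_steps(16)
16 is even -> hailstone_steps(8)
8 is even -> hailstone_steps(4)
4 is even -> hailstone_steps(2)
2 is even -> hailstone_steps(1)
Reached 1 after 7 steps
= 7


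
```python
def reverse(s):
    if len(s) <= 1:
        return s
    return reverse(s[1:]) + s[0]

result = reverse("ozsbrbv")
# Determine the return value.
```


reverse("ozsbrbv")
= reverse("zsbrbv") + "o"
= reverse("sbrbv") + "z" + "o"
= reverse("brbv") + "s" + "z" + "o"
= reverse("rbv") + "b" + "s" + "z" + "o"
= reverse("bv") + "r" + "b" + "s" + "z" + "o"
= reverse("v") + "b" + "r" + "b" + "s" + "z" + "o"
= "v" + "b" + "r" + "b" + "s" + "z" + "o"
= "vbrbszo"


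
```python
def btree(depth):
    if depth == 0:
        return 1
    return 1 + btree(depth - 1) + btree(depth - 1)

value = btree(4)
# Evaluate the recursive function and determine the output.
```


btree(4)
= 1 + btree(3) + btree(3)
= 1 + 2 * btree(3)
btree(k) = 2^(k+1) - 1
btree(0) = 1
btree(1) = 3
btree(2) = 7
btree(3) = 15
btree(4) = 31
btree(4) = 2^5 - 1 = 31


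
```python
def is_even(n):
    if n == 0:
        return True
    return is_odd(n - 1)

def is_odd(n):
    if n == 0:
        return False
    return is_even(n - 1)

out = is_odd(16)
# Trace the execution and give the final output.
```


is_odd(16)
= is_even(15)
= is_odd(14)
= is_even(13)
= is_odd(12)
= is_even(11)
= is_odd(10)
= is_even(9)
= is_odd(8)
= is_even(7)
= is_odd(6)
= is_even(5)
= is_odd(4)
= is_even(3)
= is_odd(2)
= is_even(1)
= is_odd(0)
n == 0: return False
= False


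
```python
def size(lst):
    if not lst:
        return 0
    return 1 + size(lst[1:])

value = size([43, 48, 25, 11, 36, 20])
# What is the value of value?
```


size([43, 48, 25, 11, 36, 20])
= 1 + size([48, 25, 11, 36, 20])
= 1 + 1 + size([25, 11, 36, 20])
= 1 + 1 + 1 + size([11, 36, 20])
= 1 + 1 + 1 + 1 + size([36, 20])
= 1 + 1 + 1 + 1 + 1 + size([20])
= 1 + 1 + 1 + 1 + 1 + 1 + size([])
= 1 + 1 + 1 + 1 + 1 + 1 + 0
= 6


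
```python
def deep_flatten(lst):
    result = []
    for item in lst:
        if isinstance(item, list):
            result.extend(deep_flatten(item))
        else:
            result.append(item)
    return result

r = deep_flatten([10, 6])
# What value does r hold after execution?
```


deep_flatten([10, 6])
Processing each element:
  10 is not a list -> append 10
  6 is not a list -> append 6
= [10, 6]


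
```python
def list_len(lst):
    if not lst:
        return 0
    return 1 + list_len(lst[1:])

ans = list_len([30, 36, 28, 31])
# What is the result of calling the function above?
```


list_len([30, 36, 28, 31])
= 1 + list_len([36, 28, 31])
= 1 + 1 + list_len([28, 31])
= 1 + 1 + 1 + list_len([31])
= 1 + 1 + 1 + 1 + list_len([])
= 1 + 1 + 1 + 1 + 0
= 4


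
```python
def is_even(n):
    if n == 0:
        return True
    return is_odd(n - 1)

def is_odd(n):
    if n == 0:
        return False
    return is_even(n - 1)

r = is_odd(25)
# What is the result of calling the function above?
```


is_odd(25)
= is_even(24)
= is_odd(23)
= is_even(22)
= is_odd(21)
= is_even(20)
= is_odd(19)
= is_even(18)
= is_odd(17)
= is_even(16)
= is_odd(15)
= is_even(14)
= is_odd(13)
= is_even(12)
= is_odd(11)
= is_even(10)
= is_odd(9)
= is_even(8)
= is_odd(7)
= is_even(6)
= is_odd(5)
= is_even(4)
= is_odd(3)
= is_even(2)
= is_odd(1)
= is_even(0)
n == 0: return True
= True


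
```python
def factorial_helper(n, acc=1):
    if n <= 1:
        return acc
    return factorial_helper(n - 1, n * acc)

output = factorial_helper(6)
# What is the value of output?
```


factorial_helper(6, 1)
= factorial_helper(5, 6 * 1) = factorial_helper(5, 6)
= factorial_helper(4, 5 * 6) = factorial_helper(4, 30)
= factorial_helper(3, 4 * 30) = factorial_helper(3, 120)
= factorial_helper(2, 3 * 120) = factorial_helper(2, 360)
= factorial_helper(1, 2 * 360) = factorial_helper(1, 720)
n <= 1, return acc = 720


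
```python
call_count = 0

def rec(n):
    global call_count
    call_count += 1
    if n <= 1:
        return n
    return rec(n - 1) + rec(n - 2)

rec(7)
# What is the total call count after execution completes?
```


rec(7) calls rec(6) and rec(5); each non-base call branches into two more.
Let C(k) = total number of calls made by rec(k), including the call to rec(k) itself.
Base cases: C(0) = 1, C(1) = 1
Recurrence: C(k) = 1 + C(k-1) + C(k-2)
  C(2) = 1 + C(1) + C(0) = 1 + 1 + 1 = 3
  C(3) = 1 + C(2) + C(1) = 1 + 3 + 1 = 5
  C(4) = 1 + C(3) + C(2) = 1 + 5 + 3 = 9
  C(5) = 1 + C(4) + C(3) = 1 + 9 + 5 = 15
  C(6) = 1 + C(5) + C(4) = 1 + 15 + 9 = 25
  C(7) = 1 + C(6) + C(5) = 1 + 25 + 15 = 41
Total calls = C(7) = 41


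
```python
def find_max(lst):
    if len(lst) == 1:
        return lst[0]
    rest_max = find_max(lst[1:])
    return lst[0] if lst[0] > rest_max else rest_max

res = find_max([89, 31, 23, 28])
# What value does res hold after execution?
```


find_max([89, 31, 23, 28])
= compare 89 with find_max([31, 23, 28])
= compare 31 with find_max([23, 28])
= compare 23 with find_max([28])
Base: find_max([28]) = 28
compare 23 with 28: max = 28
compare 31 with 28: max = 31
compare 89 with 31: max = 89
= 89


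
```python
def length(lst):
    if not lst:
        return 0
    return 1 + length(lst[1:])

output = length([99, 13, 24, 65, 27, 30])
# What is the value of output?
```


length([99, 13, 24, 65, 27, 30])
= 1 + length([13, 24, 65, 27, 30])
= 1 + 1 + length([24, 65, 27, 30])
= 1 + 1 + 1 + length([65, 27, 30])
= 1 + 1 + 1 + 1 + length([27, 30])
= 1 + 1 + 1 + 1 + 1 + length([30])
= 1 + 1 + 1 + 1 + 1 + 1 + length([])
= 1 + 1 + 1 + 1 + 1 + 1 + 0
= 6


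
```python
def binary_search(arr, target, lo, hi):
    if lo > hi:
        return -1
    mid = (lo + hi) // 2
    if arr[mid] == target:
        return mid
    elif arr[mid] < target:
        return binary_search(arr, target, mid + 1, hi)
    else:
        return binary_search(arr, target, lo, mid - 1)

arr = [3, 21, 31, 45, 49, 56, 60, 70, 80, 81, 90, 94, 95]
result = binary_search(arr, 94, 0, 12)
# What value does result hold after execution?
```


binary_search(arr, 94, 0, 12)
lo=0, hi=12, mid=6, arr[mid]=60
60 < 94, search right half
lo=7, hi=12, mid=9, arr[mid]=81
81 < 94, search right half
lo=10, hi=12, mid=11, arr[mid]=94
arr[11] == 94, found at index 11
= 11


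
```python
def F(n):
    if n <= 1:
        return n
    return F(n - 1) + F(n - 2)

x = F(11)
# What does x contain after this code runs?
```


F(11)
= F(10) + F(9)
= (F(9) + F(8)) + F(9)
Computing bottom-up: F(0)=0, F(1)=1, F(2)=1, F(3)=2, F(4)=3, F(5)=5, F(6)=8, F(7)=13, F(8)=21, F(9)=34, F(10)=55, F(11)=89
= 89


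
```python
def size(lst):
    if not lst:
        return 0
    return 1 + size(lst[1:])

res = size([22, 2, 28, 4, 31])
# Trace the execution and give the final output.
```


size([22, 2, 28, 4, 31])
= 1 + size([2, 28, 4, 31])
= 1 + 1 + size([28, 4, 31])
= 1 + 1 + 1 + size([4, 31])
= 1 + 1 + 1 + 1 + size([31])
= 1 + 1 + 1 + 1 + 1 + size([])
= 1 + 1 + 1 + 1 + 1 + 0
= 5


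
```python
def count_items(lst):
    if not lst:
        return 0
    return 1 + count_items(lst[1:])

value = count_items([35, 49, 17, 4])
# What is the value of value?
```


count_items([35, 49, 17, 4])
= 1 + count_items([49, 17, 4])
= 1 + 1 + count_items([17, 4])
= 1 + 1 + 1 + count_items([4])
= 1 + 1 + 1 + 1 + count_items([])
= 1 + 1 + 1 + 1 + 0
= 4


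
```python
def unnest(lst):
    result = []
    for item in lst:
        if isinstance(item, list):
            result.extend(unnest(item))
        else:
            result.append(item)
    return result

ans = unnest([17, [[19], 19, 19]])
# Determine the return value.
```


unnest([17, [[19], 19, 19]])
Processing each element:
  17 is not a list -> append 17
  [[19], 19, 19] is a list -> unnest recursively -> [19, 19, 19]
= [17, 19, 19, 19]


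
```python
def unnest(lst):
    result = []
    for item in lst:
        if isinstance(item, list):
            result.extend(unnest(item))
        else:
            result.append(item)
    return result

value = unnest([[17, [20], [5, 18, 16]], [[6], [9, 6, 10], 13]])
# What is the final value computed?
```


unnest([[17, [20], [5, 18, 16]], [[6], [9, 6, 10], 13]])
Processing each element:
  [17, [20], [5, 18, 16]] is a list -> unnest recursively -> [17, 20, 5, 18, 16]
  [[6], [9, 6, 10], 13] is a list -> unnest recursively -> [6, 9, 6, 10, 13]
= [17, 20, 5, 18, 16, 6, 9, 6, 10, 13]


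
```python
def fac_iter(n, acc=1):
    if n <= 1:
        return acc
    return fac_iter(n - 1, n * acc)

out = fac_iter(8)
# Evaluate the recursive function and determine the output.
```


fac_iter(8, 1)
= fac_iter(7, 8 * 1) = fac_iter(7, 8)
= fac_iter(6, 7 * 8) = fac_iter(6, 56)
= fac_iter(5, 6 * 56) = fac_iter(5, 336)
= fac_iter(4, 5 * 336) = fac_iter(4, 1680)
= fac_iter(3, 4 * 1680) = fac_iter(3, 6720)
= fac_iter(2, 3 * 6720) = fac_iter(2, 20160)
= fac_iter(1, 2 * 20160) = fac_iter(1, 40320)
n <= 1, return acc = 40320


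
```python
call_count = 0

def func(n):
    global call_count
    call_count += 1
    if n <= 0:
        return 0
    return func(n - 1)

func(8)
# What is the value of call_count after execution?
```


func(8) calls func(7) calls ... calls func(0)
Total calls: 8 + 1 (for base case) = 9


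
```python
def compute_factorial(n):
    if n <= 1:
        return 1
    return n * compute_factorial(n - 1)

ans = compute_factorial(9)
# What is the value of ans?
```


compute_factorial(9)
= 9 * compute_factorial(8)
= 9 * 8 * compute_factorial(7)
= 9 * 8 * 7 * compute_factorial(6)
= 9 * 8 * 7 * 6 * compute_factorial(5)
= 9 * 8 * 7 * 6 * 5 * compute_factorial(4)
= 9 * 8 * 7 * 6 * 5 * 4 * compute_factorial(3)
= 9 * 8 * 7 * 6 * 5 * 4 * 3 * compute_factorial(2)
= 9 * 8 * 7 * 6 * 5 * 4 * 3 * 2 * compute_factorial(1)
= 9 * 8 * 7 * 6 * 5 * 4 * 3 * 2 * 1
= 362880


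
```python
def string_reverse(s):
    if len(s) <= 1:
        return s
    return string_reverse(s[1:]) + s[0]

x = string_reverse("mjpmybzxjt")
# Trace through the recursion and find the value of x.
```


string_reverse("mjpmybzxjt")
= string_reverse("jpmybzxjt") + "m"
= string_reverse("pmybzxjt") + "j" + "m"
= string_reverse("mybzxjt") + "p" + "j" + "m"
= string_reverse("ybzxjt") + "m" + "p" + "j" + "m"
= string_reverse("bzxjt") + "y" + "m" + "p" + "j" + "m"
= string_reverse("zxjt") + "b" + "y" + "m" + "p" + "j" + "m"
= string_reverse("xjt") + "z" + "b" + "y" + "m" + "p" + "j" + "m"
= string_reverse("jt") + "x" + "z" + "b" + "y" + "m" + "p" + "j" + "m"
= string_reverse("t") + "j" + "x" + "z" + "b" + "y" + "m" + "p" + "j" + "m"
= "t" + "j" + "x" + "z" + "b" + "y" + "m" + "p" + "j" + "m"
= "tjxzbympjm"


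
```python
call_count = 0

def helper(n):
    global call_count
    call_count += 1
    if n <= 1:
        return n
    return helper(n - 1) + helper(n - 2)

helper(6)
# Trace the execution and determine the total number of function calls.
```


helper(6) calls helper(5) and helper(4); each non-base call branches into two more.
Let C(k) = total number of calls made by helper(k), including the call to helper(k) itself.
Base cases: C(0) = 1, C(1) = 1
Recurrence: C(k) = 1 + C(k-1) + C(k-2)
  C(2) = 1 + C(1) + C(0) = 1 + 1 + 1 = 3
  C(3) = 1 + C(2) + C(1) = 1 + 3 + 1 = 5
  C(4) = 1 + C(3) + C(2) = 1 + 5 + 3 = 9
  C(5) = 1 + C(4) + C(3) = 1 + 9 + 5 = 15
  C(6) = 1 + C(5) + C(4) = 1 + 15 + 9 = 25
Total calls = C(6) = 25


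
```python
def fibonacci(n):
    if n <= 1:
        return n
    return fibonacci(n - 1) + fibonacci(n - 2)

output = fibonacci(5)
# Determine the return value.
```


fibonacci(5)
= fibonacci(4) + fibonacci(3)
= (fibonacci(3) + fibonacci(2)) + fibonacci(3)
Computing bottom-up: fibonacci(0)=0, fibonacci(1)=1, fibonacci(2)=1, fibonacci(3)=2, fibonacci(4)=3, fibonacci(5)=5
= 5


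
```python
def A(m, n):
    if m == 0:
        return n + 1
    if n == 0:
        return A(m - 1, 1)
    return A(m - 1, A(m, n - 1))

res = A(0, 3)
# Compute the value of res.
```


A(0, 3)
m == 0: return 3 + 1 = 4
= 4


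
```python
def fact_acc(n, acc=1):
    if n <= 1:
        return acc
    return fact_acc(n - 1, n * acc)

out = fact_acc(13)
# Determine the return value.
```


fact_acc(13, 1)
= fact_acc(12, 13 * 1) = fact_acc(12, 13)
= fact_acc(11, 12 * 13) = fact_acc(11, 156)
= fact_acc(10, 11 * 156) = fact_acc(10, 1716)
= fact_acc(9, 10 * 1716) = fact_acc(9, 17160)
= fact_acc(8, 9 * 17160) = fact_acc(8, 154440)
= fact_acc(7, 8 * 154440) = fact_acc(7, 1235520)
= fact_acc(6, 7 * 1235520) = fact_acc(6, 8648640)
= fact_acc(5, 6 * 8648640) = fact_acc(5, 51891840)
= fact_acc(4, 5 * 51891840) = fact_acc(4, 259459200)
= fact_acc(3, 4 * 259459200) = fact_acc(3, 1037836800)
= fact_acc(2, 3 * 1037836800) = fact_acc(2, 3113510400)
= fact_acc(1, 2 * 3113510400) = fact_acc(1, 6227020800)
n <= 1, return acc = 6227020800


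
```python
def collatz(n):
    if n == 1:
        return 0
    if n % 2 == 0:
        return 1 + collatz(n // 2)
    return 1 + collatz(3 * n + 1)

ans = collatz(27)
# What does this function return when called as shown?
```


collatz(27)
27 is odd -> 3*27+1 = 82 -> collatz(82)
82 is even -> collatz(41)
41 is odd -> 3*41+1 = 124 -> collatz(124)
124 is even -> collatz(62)
62 is even -> collatz(31)
31 is odd -> 3*31+1 = 94 -> collatz(94)
94 is even -> collatz(47)
47 is odd -> 3*47+1 = 142 -> collatz(142)
142 is even -> collatz(71)
71 is odd -> 3*71+1 = 214 -> collatz(214)
214 is even -> collatz(107)
107 is odd -> 3*107+1 = 322 -> collatz(322)
322 is even -> collatz(161)
161 is odd -> 3*161+1 = 484 -> collatz(484)
484 is even -> collatz(242)
242 is even -> collatz(121)
121 is odd -> 3*121+1 = 364 -> collatz(364)
364 is even -> collatz(182)
182 is even -> collatz(91)
91 is odd -> 3*91+1 = 274 -> collatz(274)
274 is even -> collatz(137)
137 is odd -> 3*137+1 = 412 -> collatz(412)
412 is even -> collatz(206)
206 is even -> collatz(103)
103 is odd -> 3*103+1 = 310 -> collatz(310)
310 is even -> collatz(155)
155 is odd -> 3*155+1 = 466 -> collatz(466)
466 is even -> collatz(233)
233 is odd -> 3*233+1 = 700 -> collatz(700)
700 is even -> collatz(350)
350 is even -> collatz(175)
175 is odd -> 3*175+1 = 526 -> collatz(526)
526 is even -> collatz(263)
263 is odd -> 3*263+1 = 790 -> collatz(790)
790 is even -> collatz(395)
395 is odd -> 3*395+1 = 1186 -> collatz(1186)
1186 is even -> collatz(593)
593 is odd -> 3*593+1 = 1780 -> collatz(1780)
1780 is even -> collatz(890)
890 is even -> collatz(445)
445 is odd -> 3*445+1 = 1336 -> collatz(1336)
1336 is even -> collatz(668)
668 is even -> collatz(334)
334 is even -> collatz(167)
167 is odd -> 3*167+1 = 502 -> collatz(502)
502 is even -> collatz(251)
251 is odd -> 3*251+1 = 754 -> collatz(754)
754 is even -> collatz(377)
377 is odd -> 3*377+1 = 1132 -> collatz(1132)
1132 is even -> collatz(566)
566 is even -> collatz(283)
283 is odd -> 3*283+1 = 850 -> collatz(850)
850 is even -> collatz(425)
425 is odd -> 3*425+1 = 1276 -> collatz(1276)
1276 is even -> collatz(638)
638 is even -> collatz(319)
319 is odd -> 3*319+1 = 958 -> collatz(958)
958 is even -> collatz(479)
479 is odd -> 3*479+1 = 1438 -> collatz(1438)
1438 is even -> collatz(719)
719 is odd -> 3*719+1 = 2158 -> collatz(2158)
2158 is even -> collatz(1079)
1079 is odd -> 3*1079+1 = 3238 -> collatz(3238)
3238 is even -> collatz(1619)
1619 is odd -> 3*1619+1 = 4858 -> collatz(4858)
4858 is even -> collatz(2429)
2429 is odd -> 3*2429+1 = 7288 -> collatz(7288)
7288 is even -> collatz(3644)
3644 is even -> collatz(1822)
1822 is even -> collatz(911)
911 is odd -> 3*911+1 = 2734 -> collatz(2734)
2734 is even -> collatz(1367)
1367 is odd -> 3*1367+1 = 4102 -> collatz(4102)
4102 is even -> collatz(2051)
2051 is odd -> 3*2051+1 = 6154 -> collatz(6154)
6154 is even -> collatz(3077)
3077 is odd -> 3*3077+1 = 9232 -> collatz(9232)
9232 is even -> collatz(4616)
4616 is even -> collatz(2308)
2308 is even -> collatz(1154)
1154 is even -> collatz(577)
577 is odd -> 3*577+1 = 1732 -> collatz(1732)
1732 is even -> collatz(866)
866 is even -> collatz(433)
433 is odd -> 3*433+1 = 1300 -> collatz(1300)
1300 is even -> collatz(650)
650 is even -> collatz(325)
325 is odd -> 3*325+1 = 976 -> collatz(976)
976 is even -> collatz(488)
488 is even -> collatz(244)
244 is even -> collatz(122)
122 is even -> collatz(61)
61 is odd -> 3*61+1 = 184 -> collatz(184)
184 is even -> collatz(92)
92 is even -> collatz(46)
46 is even -> collatz(23)
23 is odd -> 3*23+1 = 70 -> collatz(70)
70 is even -> collatz(35)
35 is odd -> 3*35+1 = 106 -> collatz(106)
106 is even -> collatz(53)
53 is odd -> 3*53+1 = 160 -> collatz(160)
160 is even -> collatz(80)
80 is even -> collatz(40)
40 is even -> collatz(20)
20 is even -> collatz(10)
10 is even -> collatz(5)
5 is odd -> 3*5+1 = 16 -> collatz(16)
16 is even -> collatz(8)
8 is even -> collatz(4)
4 is even -> collatz(2)
2 is even -> collatz(1)
Reached 1 after 111 steps
= 111


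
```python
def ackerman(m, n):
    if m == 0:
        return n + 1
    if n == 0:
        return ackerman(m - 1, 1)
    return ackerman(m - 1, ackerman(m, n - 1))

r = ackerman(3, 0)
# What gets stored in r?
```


ackerman(3, 0)
n == 0: return ackerman(2, 1)
= ackerman(2, 1) = 5
= 5


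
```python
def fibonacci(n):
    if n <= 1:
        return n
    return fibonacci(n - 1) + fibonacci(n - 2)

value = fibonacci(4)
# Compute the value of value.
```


fibonacci(4)
= fibonacci(3) + fibonacci(2)
= (fibonacci(2) + fibonacci(1)) + fibonacci(2)
Computing bottom-up: fibonacci(0)=0, fibonacci(1)=1, fibonacci(2)=1, fibonacci(3)=2, fibonacci(4)=3
= 3


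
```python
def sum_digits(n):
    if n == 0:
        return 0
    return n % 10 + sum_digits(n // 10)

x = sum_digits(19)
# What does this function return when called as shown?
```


sum_digits(19)
= 9 + sum_digits(1)
= 9 + 1 + sum_digits(0)
= 9 + 1 + 0
= 10


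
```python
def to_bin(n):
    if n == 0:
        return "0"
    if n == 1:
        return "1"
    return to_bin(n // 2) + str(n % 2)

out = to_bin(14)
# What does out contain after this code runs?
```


to_bin(14)
= to_bin(7) + "0"
= to_bin(3) + "1" + "0"
= to_bin(1) + "1" + "1" + "0"
= "1" + "1" + "1" + "0"
= "1110"


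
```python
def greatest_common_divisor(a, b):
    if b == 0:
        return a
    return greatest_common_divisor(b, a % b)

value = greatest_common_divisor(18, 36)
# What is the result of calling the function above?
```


greatest_common_divisor(18, 36)
= greatest_common_divisor(36, 18 % 36) = greatest_common_divisor(36, 18)
= greatest_common_divisor(18, 36 % 18) = greatest_common_divisor(18, 0)
b == 0, return a = 18


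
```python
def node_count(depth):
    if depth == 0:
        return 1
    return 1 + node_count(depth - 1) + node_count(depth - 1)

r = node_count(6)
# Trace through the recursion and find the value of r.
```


node_count(6)
= 1 + node_count(5) + node_count(5)
= 1 + 2 * node_count(5)
node_count(k) = 2^(k+1) - 1
node_count(0) = 1
node_count(1) = 3
node_count(2) = 7
node_count(3) = 15
node_count(4) = 31
node_count(6) = 2^7 - 1 = 127


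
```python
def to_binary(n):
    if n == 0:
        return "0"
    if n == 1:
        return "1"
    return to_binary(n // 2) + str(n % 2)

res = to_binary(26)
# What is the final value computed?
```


to_binary(26)
= to_binary(13) + "0"
= to_binary(6) + "1" + "0"
= to_binary(3) + "0" + "1" + "0"
= to_binary(1) + "1" + "0" + "1" + "0"
= "1" + "1" + "0" + "1" + "0"
= "11010"


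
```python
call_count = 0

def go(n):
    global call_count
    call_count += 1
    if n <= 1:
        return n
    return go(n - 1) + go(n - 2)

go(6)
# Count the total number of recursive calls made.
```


go(6) calls go(5) and go(4); each non-base call branches into two more.
Let C(k) = total number of calls made by go(k), including the call to go(k) itself.
Base cases: C(0) = 1, C(1) = 1
Recurrence: C(k) = 1 + C(k-1) + C(k-2)
  C(2) = 1 + C(1) + C(0) = 1 + 1 + 1 = 3
  C(3) = 1 + C(2) + C(1) = 1 + 3 + 1 = 5
  C(4) = 1 + C(3) + C(2) = 1 + 5 + 3 = 9
  C(5) = 1 + C(4) + C(3) = 1 + 9 + 5 = 15
  C(6) = 1 + C(5) + C(4) = 1 + 15 + 9 = 25
Total calls = C(6) = 25


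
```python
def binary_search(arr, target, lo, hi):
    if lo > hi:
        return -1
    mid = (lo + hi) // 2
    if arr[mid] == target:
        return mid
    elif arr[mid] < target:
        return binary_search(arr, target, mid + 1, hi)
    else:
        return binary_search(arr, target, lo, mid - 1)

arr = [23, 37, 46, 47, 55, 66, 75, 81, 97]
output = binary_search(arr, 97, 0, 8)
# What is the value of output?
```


binary_search(arr, 97, 0, 8)
lo=0, hi=8, mid=4, arr[mid]=55
55 < 97, search right half
lo=5, hi=8, mid=6, arr[mid]=75
75 < 97, search right half
lo=7, hi=8, mid=7, arr[mid]=81
81 < 97, search right half
lo=8, hi=8, mid=8, arr[mid]=97
arr[8] == 97, found at index 8
= 8


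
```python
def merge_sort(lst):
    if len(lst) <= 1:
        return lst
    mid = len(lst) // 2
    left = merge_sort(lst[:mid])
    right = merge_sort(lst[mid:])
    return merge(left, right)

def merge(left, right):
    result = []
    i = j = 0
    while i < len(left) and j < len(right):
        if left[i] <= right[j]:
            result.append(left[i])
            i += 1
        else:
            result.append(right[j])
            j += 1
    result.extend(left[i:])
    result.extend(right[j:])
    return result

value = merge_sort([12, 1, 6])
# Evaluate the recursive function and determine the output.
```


merge_sort([12, 1, 6])
Split into [12] and [1, 6]
Left sorted: [12]
Right sorted: [1, 6]
Merge [12] and [1, 6]
= [1, 6, 12]


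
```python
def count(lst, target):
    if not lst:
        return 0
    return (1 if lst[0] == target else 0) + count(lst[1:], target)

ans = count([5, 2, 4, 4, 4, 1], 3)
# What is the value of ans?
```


count([5, 2, 4, 4, 4, 1], 3)
lst[0]=5 != 3: 0 + count([2, 4, 4, 4, 1], 3)
lst[0]=2 != 3: 0 + count([4, 4, 4, 1], 3)
lst[0]=4 != 3: 0 + count([4, 4, 1], 3)
lst[0]=4 != 3: 0 + count([4, 1], 3)
lst[0]=4 != 3: 0 + count([1], 3)
lst[0]=1 != 3: 0 + count([], 3)
= 0


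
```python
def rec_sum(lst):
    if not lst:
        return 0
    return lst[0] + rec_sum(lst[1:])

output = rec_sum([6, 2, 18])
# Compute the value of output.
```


rec_sum([6, 2, 18])
= 6 + rec_sum([2, 18])
= 6 + 2 + rec_sum([18])
= 6 + 2 + 18 + rec_sum([])
= 6 + 2 + 18 + 0
= 26


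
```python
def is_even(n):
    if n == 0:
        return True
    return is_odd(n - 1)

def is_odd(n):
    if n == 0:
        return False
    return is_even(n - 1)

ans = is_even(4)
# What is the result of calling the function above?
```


is_even(4)
= is_odd(3)
= is_even(2)
= is_odd(1)
= is_even(0)
n == 0: return True
= True


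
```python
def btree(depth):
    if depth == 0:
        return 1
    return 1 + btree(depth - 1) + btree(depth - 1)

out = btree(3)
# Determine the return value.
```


btree(3)
= 1 + btree(2) + btree(2)
= 1 + 2 * btree(2)
btree(k) = 2^(k+1) - 1
btree(0) = 1
btree(1) = 3
btree(2) = 7
btree(3) = 15
btree(3) = 2^4 - 1 = 15


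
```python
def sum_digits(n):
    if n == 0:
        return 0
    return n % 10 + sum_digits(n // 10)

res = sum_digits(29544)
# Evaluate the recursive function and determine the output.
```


sum_digits(29544)
= 4 + sum_digits(2954)
= 4 + 4 + sum_digits(295)
= 4 + 4 + 5 + sum_digits(29)
= 4 + 4 + 5 + 9 + sum_digits(2)
= 4 + 4 + 5 + 9 + 2 + sum_digits(0)
= 4 + 4 + 5 + 9 + 2 + 0
= 24


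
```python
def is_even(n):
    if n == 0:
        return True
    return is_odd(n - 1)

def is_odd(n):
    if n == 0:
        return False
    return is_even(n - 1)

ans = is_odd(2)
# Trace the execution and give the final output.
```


is_odd(2)
= is_even(1)
= is_odd(0)
n == 0: return False
= False


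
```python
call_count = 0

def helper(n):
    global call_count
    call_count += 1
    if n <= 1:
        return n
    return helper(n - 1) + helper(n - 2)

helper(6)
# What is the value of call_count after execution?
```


helper(6) calls helper(5) and helper(4); each non-base call branches into two more.
Let C(k) = total number of calls made by helper(k), including the call to helper(k) itself.
Base cases: C(0) = 1, C(1) = 1
Recurrence: C(k) = 1 + C(k-1) + C(k-2)
  C(2) = 1 + C(1) + C(0) = 1 + 1 + 1 = 3
  C(3) = 1 + C(2) + C(1) = 1 + 3 + 1 = 5
  C(4) = 1 + C(3) + C(2) = 1 + 5 + 3 = 9
  C(5) = 1 + C(4) + C(3) = 1 + 9 + 5 = 15
  C(6) = 1 + C(5) + C(4) = 1 + 15 + 9 = 25
Total calls = C(6) = 25
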